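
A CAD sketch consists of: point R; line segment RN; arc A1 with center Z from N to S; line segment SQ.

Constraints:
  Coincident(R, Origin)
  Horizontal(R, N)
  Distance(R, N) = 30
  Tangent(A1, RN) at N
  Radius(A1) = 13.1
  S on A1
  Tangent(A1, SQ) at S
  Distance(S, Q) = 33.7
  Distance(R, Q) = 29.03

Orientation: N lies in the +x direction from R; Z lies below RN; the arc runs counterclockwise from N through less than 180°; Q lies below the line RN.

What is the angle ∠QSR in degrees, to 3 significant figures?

58.8°

Checks: |ZS| = 13.10 ✓; ∠(ZS, SQ) = 90.00° ✓; |SQ| = 33.70 ✓; |RQ| = 29.03 ✓.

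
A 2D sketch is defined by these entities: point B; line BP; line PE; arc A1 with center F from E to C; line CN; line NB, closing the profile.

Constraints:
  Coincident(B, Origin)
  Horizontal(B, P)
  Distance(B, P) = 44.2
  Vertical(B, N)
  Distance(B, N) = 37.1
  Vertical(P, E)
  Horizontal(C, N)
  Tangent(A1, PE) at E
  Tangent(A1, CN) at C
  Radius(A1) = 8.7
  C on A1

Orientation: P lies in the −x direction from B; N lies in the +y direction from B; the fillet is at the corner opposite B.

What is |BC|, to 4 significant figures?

51.35

B is at the origin; B and P share the same y with |BP| = 44.2 and P on the −x side, so P = (-44.20, 0.000). BN is vertical with |BN| = 37.1 and N on the +y side, so N = (0.000, 37.10). The virtual corner opposite B is at (-44.20, 37.10). Since A1 is tangent to PE there, FE ⟂ PE and tangency of A1 to CN means the radius FC is perpendicular to CN, with radius 8.7, so the center F sits 8.7 in from both sides at F = (-35.50, 28.40). That places the tangent points at E = (-44.20, 28.40) on PE and C = (-35.50, 37.10) on CN. Then |BC| = |C − B| = 51.35.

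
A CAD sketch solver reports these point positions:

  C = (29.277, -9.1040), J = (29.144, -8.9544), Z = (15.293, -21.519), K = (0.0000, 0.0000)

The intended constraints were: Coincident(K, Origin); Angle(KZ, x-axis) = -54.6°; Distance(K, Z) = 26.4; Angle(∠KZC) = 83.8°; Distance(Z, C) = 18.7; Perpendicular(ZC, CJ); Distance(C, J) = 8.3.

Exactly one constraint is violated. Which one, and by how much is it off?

Distance(C, J) = 8.3 — off by 8.10.

K = (0.00, 0.00) ✓; KZ at -54.60° ✓; |KZ| = 26.40 ✓; ∠KZC = 83.80° ✓; |ZC| = 18.70 ✓; ∠(ZC, CJ) = 90.04° ✓; |CJ| = 0.2002 ✗.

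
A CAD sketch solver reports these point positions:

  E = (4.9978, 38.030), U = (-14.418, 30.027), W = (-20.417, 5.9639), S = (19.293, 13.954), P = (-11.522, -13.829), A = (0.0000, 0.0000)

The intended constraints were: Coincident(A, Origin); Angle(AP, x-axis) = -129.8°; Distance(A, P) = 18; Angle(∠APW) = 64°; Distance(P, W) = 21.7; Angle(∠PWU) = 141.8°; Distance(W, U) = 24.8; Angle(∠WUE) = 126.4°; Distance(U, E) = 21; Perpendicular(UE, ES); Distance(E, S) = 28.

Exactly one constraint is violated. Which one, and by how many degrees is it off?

Perpendicular(UE, ES) — off by 8.30°.

A = (0.00, 0.00) ✓; AP at -129.8° ✓; |AP| = 18.00 ✓; ∠APW = 64.00° ✓; |PW| = 21.70 ✓; ∠PWU = 141.8° ✓; |WU| = 24.80 ✓; ∠WUE = 126.4° ✓; |UE| = 21.00 ✓; ∠(UE, ES) = 81.70° ✗; |ES| = 28.00 ✓.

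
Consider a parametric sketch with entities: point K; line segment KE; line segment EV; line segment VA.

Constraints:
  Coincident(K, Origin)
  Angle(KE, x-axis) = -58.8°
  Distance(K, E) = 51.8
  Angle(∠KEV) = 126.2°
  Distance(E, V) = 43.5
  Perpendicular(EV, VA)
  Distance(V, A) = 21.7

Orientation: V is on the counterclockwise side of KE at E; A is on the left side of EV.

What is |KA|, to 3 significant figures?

76.8

∠KEV = 126.2°, so EV runs at -58.8° + (180° − 126.2°) = -5.00° from the x-axis; with |EV| = 43.5, V = E + 43.5·(cos -5.00°, sin -5.00°) = (70.2, -48.1). EV ⟂ VA; with |VA| = 21.7 on the left of EV, A = V + 21.7·(0.0872, 0.996) = (72.1, -26.5). Then |KA| = |A − K| = 76.8.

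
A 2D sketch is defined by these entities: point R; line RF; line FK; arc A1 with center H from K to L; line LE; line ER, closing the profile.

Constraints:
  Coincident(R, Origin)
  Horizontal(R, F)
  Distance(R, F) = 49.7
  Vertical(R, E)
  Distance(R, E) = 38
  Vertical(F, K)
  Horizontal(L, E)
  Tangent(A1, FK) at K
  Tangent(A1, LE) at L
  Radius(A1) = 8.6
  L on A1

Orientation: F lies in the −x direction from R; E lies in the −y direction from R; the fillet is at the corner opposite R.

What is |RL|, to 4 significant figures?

55.98

R is at the origin; R and F share the same y with |RF| = 49.7 and F on the −x side, so F = (-49.70, 0.000). RE is vertical with |RE| = 38.0 and E on the −y side, so E = (0.000, -38.00). The virtual corner opposite R is at (-49.70, -38.00). Tangency of A1 to FK means the radius HK is perpendicular to FK and tangency of A1 to LE means the radius HL is perpendicular to LE, with radius 8.6, so the center H sits 8.6 in from both sides at H = (-41.10, -29.40). That places the tangent points at K = (-49.70, -29.40) on FK and L = (-41.10, -38.00) on LE. Then |RL| = |L − R| = 55.98.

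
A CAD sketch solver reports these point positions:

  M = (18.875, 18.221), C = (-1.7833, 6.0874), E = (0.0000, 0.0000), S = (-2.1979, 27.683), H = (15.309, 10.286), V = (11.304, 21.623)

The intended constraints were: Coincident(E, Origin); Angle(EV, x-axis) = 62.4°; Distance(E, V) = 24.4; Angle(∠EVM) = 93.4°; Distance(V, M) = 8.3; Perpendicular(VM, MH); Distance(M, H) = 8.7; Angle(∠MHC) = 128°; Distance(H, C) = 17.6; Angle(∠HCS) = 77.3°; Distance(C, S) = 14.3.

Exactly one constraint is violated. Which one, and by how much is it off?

Distance(C, S) = 14.3 — off by 7.30.

E = (0.00, 0.00) ✓; EV at 62.40° ✓; |EV| = 24.40 ✓; ∠EVM = 93.40° ✓; |VM| = 8.300 ✓; ∠(VM, MH) = 90.00° ✓; |MH| = 8.699 ✓; ∠MHC = 128.0° ✓; |HC| = 17.60 ✓; ∠HCS = 77.30° ✓; |CS| = 21.60 ✗.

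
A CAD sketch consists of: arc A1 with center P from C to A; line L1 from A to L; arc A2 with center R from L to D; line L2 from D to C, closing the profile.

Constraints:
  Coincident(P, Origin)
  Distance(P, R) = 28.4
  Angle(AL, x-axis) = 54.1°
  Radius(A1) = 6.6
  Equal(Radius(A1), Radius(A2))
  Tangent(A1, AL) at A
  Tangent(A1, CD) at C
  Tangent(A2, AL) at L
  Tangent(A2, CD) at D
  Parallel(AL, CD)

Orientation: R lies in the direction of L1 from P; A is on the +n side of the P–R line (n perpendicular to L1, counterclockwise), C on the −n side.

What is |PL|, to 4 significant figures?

29.16

The slot axis is L1's direction at 54.1°, so u = (cos 54.1°, sin 54.1°) = (0.5864, 0.8100) and n = (−sin 54.1°, cos 54.1°) = (-0.8100, 0.5864). P is at the origin and R lies 28.4 along u from P, so R = 28.4·u = (16.65, 23.01). Tangency of A1 to both parallel lines with radius 6.6 puts A and C at P ± 6.6·n: A = (-5.346, 3.870), C = (5.346, -3.870). Equal radii place L and D the same way about R: L = R + 6.6·n = (11.31, 26.88), D = R − 6.6·n = (22.00, 19.14). Then |PL| = |L − P| = 29.16.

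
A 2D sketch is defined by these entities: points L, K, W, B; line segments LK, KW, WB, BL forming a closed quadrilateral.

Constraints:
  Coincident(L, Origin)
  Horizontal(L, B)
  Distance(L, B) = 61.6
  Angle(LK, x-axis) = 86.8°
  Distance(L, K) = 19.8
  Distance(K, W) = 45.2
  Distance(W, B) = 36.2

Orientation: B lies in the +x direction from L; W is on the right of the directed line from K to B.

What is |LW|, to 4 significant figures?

33.03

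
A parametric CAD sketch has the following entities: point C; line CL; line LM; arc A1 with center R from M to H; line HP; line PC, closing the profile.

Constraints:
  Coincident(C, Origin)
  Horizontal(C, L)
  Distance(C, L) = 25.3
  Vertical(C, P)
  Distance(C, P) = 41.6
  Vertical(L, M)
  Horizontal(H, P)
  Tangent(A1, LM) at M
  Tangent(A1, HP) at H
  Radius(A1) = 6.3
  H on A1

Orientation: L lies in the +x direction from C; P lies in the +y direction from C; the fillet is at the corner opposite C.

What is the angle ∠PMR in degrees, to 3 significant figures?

14.0°

C is at the origin; C and L share the same y with |CL| = 25.3 and L on the +x side, so L = (25.3, 0.00). CP is vertical with |CP| = 41.6 and P on the +y side, so P = (0.00, 41.6). The virtual corner opposite C is at (25.3, 41.6). The tangent condition forces RM to be normal to LM and tangency of A1 to HP means the radius RH is perpendicular to HP, with radius 6.3, so the center R sits 6.3 in from both sides at R = (19.0, 35.3). That places the tangent points at M = (25.3, 35.3) on LM and H = (19.0, 41.6) on HP. Then cos ∠PMR = MP·MR / (|MP||MR|), giving 14.0°.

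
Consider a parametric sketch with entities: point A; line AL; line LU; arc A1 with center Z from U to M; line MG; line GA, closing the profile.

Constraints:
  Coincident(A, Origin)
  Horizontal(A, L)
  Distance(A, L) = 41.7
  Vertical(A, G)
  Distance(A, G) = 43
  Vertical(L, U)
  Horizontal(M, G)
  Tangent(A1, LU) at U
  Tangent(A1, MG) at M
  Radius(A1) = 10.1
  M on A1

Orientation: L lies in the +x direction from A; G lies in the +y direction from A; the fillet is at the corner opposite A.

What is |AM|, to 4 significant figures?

53.36

A is at the origin; A and L share the same y with |AL| = 41.7 and L on the +x side, so L = (41.70, 0.000). A and G share the same x with |AG| = 43.0 and G on the +y side, so G = (0.000, 43.00). The virtual corner opposite A is at (41.70, 43.00). Since A1 is tangent to LU there, ZU ⟂ LU and since A1 is tangent to MG there, ZM ⟂ MG, with radius 10.1, so the center Z sits 10.1 in from both sides at Z = (31.60, 32.90). That places the tangent points at U = (41.70, 32.90) on LU and M = (31.60, 43.00) on MG. Then |AM| = |M − A| = 53.36.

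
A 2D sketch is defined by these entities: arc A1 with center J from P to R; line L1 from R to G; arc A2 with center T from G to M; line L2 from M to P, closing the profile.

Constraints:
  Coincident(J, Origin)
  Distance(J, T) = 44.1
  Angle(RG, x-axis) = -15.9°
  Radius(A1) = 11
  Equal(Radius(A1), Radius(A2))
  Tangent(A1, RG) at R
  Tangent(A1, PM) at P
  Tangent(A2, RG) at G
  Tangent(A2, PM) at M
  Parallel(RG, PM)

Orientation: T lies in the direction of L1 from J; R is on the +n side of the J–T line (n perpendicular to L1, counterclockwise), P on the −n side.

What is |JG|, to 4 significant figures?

45.45

The slot axis is L1's direction at -15.9°, so u = (cos -15.9°, sin -15.9°) = (0.9617, -0.2740) and n = (−sin -15.9°, cos -15.9°) = (0.2740, 0.9617). J is at the origin and T lies 44.1 along u from J, so T = 44.1·u = (42.41, -12.08). Tangency of A1 to both parallel lines with radius 11.0 puts R and P at J ± 11.0·n: R = (3.014, 10.58), P = (-3.014, -10.58). Equal radii place G and M the same way about T: G = T + 11.0·n = (45.43, -1.502), M = T − 11.0·n = (39.40, -22.66). Then |JG| = |G − J| = 45.45.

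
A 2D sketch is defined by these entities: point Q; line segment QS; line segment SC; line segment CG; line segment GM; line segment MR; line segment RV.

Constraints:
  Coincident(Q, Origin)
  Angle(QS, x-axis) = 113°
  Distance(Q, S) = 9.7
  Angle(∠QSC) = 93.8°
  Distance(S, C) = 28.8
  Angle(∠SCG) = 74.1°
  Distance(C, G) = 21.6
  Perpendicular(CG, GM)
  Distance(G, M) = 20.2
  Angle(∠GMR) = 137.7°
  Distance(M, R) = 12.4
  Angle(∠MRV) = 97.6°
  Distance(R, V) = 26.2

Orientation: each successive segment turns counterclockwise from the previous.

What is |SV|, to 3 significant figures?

20.9

Q is at the origin; QS runs at 113.0° with length 9.7, so S = (-3.79, 8.93). ∠QSC = 93.8° gives SC at -161° from the x-axis; with |SC| = 28.8, C = (-31.0, -0.542). ∠SCG = 74.1° gives CG at -54.9° from the x-axis; with |CG| = 21.6, G = (-18.6, -18.2). CG ⟂ GM, so GM runs at 35.1°; with |GM| = 20.2, M = (-2.04, -6.60). ∠GMR = 137.7° gives MR at 77.4° from the x-axis; with |MR| = 12.4, R = (0.664, 5.50). ∠MRV = 97.6° gives RV at 160° from the x-axis; with |RV| = 26.2, V = (-23.9, 14.5). Then |SV| = |V − S| = 20.9.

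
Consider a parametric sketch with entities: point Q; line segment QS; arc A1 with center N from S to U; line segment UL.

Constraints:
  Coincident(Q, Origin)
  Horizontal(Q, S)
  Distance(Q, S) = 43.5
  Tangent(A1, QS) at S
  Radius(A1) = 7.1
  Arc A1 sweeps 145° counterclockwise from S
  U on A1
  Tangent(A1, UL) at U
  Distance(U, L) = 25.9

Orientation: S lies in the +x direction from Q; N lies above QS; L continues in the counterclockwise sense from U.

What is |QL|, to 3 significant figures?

38.3

On A1, S sits at bearing -90° from N; a 145° counterclockwise sweep puts U at bearing 55°, so U = N + 7.1·(cos 55°, sin 55°) = (47.6, 12.9). Tangency of A1 to UL means the radius NU is perpendicular to UL, so UL runs along (−sin 55°, cos 55°); with |UL| = 25.9, L = (26.4, 27.8). Then |QL| = |L − Q| = 38.3.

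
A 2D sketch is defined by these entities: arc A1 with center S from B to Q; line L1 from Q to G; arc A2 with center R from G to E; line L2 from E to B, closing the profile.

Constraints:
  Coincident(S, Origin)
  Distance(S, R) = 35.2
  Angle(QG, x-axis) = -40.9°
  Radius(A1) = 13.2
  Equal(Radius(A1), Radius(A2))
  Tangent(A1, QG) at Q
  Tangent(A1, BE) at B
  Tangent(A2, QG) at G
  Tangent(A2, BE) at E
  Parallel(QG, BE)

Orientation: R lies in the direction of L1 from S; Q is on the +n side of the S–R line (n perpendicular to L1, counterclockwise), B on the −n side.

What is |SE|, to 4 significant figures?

37.59

The slot axis is L1's direction at -40.9°, so u = (cos -40.9°, sin -40.9°) = (0.7559, -0.6547) and n = (−sin -40.9°, cos -40.9°) = (0.6547, 0.7559). S is at the origin and R lies 35.2 along u from S, so R = 35.2·u = (26.61, -23.05). Tangency of A1 to both parallel lines with radius 13.2 puts Q and B at S ± 13.2·n: Q = (8.643, 9.977), B = (-8.643, -9.977). Equal radii place G and E the same way about R: G = R + 13.2·n = (35.25, -13.07), E = R − 13.2·n = (17.96, -33.02). Then |SE| = |E − S| = 37.59.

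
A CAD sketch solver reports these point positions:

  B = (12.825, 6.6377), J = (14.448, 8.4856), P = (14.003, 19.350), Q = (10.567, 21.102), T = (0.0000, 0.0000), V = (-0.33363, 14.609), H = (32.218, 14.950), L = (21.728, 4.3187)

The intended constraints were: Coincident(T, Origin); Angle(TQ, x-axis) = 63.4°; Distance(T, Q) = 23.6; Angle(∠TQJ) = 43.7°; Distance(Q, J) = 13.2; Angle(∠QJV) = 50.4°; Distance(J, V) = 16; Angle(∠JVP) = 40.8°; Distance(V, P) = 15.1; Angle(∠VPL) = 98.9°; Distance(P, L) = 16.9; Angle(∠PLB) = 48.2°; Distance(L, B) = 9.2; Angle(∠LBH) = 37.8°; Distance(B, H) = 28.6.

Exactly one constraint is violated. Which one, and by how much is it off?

Distance(B, H) = 28.6 — off by 7.50.

T = (0.00, 0.00) ✓; TQ at 63.40° ✓; |TQ| = 23.60 ✓; ∠TQJ = 43.70° ✓; |QJ| = 13.20 ✓; ∠QJV = 50.40° ✓; |JV| = 16.00 ✓; ∠JVP = 40.80° ✓; |VP| = 15.10 ✓; ∠VPL = 98.90° ✓; |PL| = 16.90 ✓; ∠PLB = 48.20° ✓; |LB| = 9.200 ✓; ∠LBH = 37.80° ✓; |BH| = 21.10 ✗.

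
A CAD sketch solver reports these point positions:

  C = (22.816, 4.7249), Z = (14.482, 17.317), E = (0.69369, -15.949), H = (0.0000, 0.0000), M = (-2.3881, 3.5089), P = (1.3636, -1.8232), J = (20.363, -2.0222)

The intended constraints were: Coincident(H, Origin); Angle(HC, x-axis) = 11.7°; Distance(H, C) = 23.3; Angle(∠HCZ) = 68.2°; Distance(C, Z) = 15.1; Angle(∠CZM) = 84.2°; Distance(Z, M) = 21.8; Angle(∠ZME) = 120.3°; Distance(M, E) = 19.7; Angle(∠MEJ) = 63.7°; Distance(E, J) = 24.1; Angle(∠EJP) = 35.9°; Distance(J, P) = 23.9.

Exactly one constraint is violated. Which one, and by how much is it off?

Distance(J, P) = 23.9 — off by 4.90.

H = (0.00, 0.00) ✓; HC at 11.70° ✓; |HC| = 23.30 ✓; ∠HCZ = 68.20° ✓; |CZ| = 15.10 ✓; ∠CZM = 84.20° ✓; |ZM| = 21.80 ✓; ∠ZME = 120.3° ✓; |ME| = 19.70 ✓; ∠MEJ = 63.70° ✓; |EJ| = 24.10 ✓; ∠EJP = 35.90° ✓; |JP| = 19.00 ✗.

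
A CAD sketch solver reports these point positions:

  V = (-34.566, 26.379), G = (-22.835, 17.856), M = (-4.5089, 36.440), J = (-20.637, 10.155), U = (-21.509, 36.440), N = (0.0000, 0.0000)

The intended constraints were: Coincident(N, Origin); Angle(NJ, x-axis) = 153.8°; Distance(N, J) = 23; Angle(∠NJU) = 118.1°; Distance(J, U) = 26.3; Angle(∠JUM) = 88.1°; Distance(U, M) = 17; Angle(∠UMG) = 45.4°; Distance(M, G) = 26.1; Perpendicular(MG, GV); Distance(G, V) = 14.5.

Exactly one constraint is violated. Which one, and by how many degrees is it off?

Perpendicular(MG, GV) — off by 8.60°.

N = (0.00, 0.00) ✓; NJ at 153.8° ✓; |NJ| = 23.00 ✓; ∠NJU = 118.1° ✓; |JU| = 26.30 ✓; ∠JUM = 88.10° ✓; |UM| = 17.00 ✓; ∠UMG = 45.40° ✓; |MG| = 26.10 ✓; ∠(MG, GV) = 81.40° ✗; |GV| = 14.50 ✓.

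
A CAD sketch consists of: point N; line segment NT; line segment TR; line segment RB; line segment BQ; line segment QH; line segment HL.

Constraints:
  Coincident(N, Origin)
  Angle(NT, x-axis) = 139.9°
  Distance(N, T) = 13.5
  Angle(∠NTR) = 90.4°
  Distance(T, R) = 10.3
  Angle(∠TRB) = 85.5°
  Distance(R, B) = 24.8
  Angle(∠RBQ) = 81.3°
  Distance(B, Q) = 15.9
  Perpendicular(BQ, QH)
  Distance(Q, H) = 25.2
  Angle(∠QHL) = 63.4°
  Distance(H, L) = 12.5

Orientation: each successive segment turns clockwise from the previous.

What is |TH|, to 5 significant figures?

3.7045

∠RBQ = 81.3° gives BQ at -142.90° from the x-axis; with |BQ| = 15.9, Q = (1.3507, -10.260). BQ ⟂ QH, so QH runs at 127.10°; with |QH| = 25.2, H = (-13.850, 9.8389). Then |TH| = |H − T| = 3.7045.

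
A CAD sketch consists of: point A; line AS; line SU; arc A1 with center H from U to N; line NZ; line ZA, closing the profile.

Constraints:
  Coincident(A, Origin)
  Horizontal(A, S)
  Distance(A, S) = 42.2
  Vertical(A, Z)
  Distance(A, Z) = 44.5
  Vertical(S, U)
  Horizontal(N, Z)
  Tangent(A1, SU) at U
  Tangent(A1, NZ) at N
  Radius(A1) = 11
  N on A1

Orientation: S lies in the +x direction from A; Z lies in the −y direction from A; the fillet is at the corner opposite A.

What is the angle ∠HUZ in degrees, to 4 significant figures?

14.61°

A is at the origin; AS is horizontal with |AS| = 42.2 and S on the +x side, so S = (42.20, 0.000). AZ is vertical with |AZ| = 44.5 and Z on the −y side, so Z = (0.000, -44.50). The virtual corner opposite A is at (42.20, -44.50). Tangency of A1 to SU means the radius HU is perpendicular to SU and tangency of A1 to NZ means the radius HN is perpendicular to NZ, with radius 11.0, so the center H sits 11.0 in from both sides at H = (31.20, -33.50). That places the tangent points at U = (42.20, -33.50) on SU and N = (31.20, -44.50) on NZ. Then cos ∠HUZ = UH·UZ / (|UH||UZ|), giving 14.61°.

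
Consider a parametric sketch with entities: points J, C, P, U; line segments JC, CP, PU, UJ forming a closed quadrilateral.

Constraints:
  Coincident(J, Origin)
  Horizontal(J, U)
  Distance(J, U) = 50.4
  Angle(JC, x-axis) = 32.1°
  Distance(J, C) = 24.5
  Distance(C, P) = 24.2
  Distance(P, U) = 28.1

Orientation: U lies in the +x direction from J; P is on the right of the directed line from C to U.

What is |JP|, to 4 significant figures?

26.81

Checks: |CP| = 24.20 ✓; |PU| = 28.10 ✓.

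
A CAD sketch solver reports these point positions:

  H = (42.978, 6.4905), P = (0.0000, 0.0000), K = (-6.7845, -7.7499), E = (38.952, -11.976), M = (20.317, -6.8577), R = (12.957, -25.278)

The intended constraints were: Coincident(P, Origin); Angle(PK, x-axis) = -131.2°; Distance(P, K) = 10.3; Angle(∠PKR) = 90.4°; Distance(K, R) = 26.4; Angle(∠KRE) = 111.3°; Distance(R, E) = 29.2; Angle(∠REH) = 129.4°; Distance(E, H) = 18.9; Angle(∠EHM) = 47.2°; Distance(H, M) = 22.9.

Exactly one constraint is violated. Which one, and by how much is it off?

Distance(H, M) = 22.9 — off by 3.40.

P = (0.00, 0.00) ✓; PK at -131.2° ✓; |PK| = 10.30 ✓; ∠PKR = 90.40° ✓; |KR| = 26.40 ✓; ∠KRE = 111.3° ✓; |RE| = 29.20 ✓; ∠REH = 129.4° ✓; |EH| = 18.90 ✓; ∠EHM = 47.20° ✓; |HM| = 26.30 ✗.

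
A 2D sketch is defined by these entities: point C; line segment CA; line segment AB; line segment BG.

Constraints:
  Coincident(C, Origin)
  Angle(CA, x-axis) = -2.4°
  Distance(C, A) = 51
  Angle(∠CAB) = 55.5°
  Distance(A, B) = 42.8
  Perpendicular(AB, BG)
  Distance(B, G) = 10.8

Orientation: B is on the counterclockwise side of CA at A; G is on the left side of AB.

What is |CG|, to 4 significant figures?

34.19

C is at the origin; CA runs at -2.4° with length 51.0, so A = 51.0·(cos -2.4°, sin -2.4°) = (50.96, -2.136). ∠CAB = 55.5°, so AB runs at -2.4° + (180° − 55.5°) = 122.1° from the x-axis; with |AB| = 42.8, B = A + 42.8·(cos 122.1°, sin 122.1°) = (28.21, 34.12). AB is perpendicular to BG; with |BG| = 10.8 on the left of AB, G = B + 10.8·(-0.8471, -0.5314) = (19.06, 28.38). Then |CG| = |G − C| = 34.19.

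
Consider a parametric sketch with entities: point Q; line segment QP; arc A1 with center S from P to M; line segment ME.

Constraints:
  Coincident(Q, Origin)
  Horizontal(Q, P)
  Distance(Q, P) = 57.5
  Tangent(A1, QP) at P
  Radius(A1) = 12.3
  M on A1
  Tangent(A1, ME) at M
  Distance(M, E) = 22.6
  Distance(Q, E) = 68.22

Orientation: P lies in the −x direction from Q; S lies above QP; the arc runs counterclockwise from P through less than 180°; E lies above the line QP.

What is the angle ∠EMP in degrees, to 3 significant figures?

122°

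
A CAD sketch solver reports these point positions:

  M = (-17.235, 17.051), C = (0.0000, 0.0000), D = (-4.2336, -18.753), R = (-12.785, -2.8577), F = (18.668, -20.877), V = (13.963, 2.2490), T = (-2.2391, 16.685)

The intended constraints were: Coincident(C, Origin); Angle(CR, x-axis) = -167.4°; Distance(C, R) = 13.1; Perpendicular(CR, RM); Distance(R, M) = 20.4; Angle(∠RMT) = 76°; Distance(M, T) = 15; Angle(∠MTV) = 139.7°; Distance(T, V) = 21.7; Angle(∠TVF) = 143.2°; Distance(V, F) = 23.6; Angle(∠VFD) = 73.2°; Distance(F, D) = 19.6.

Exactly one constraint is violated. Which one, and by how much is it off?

Distance(F, D) = 19.6 — off by 3.40.

C = (0.00, 0.00) ✓; CR at -167.4° ✓; |CR| = 13.10 ✓; ∠(CR, RM) = 90.00° ✓; |RM| = 20.40 ✓; ∠RMT = 76.00° ✓; |MT| = 15.00 ✓; ∠MTV = 139.7° ✓; |TV| = 21.70 ✓; ∠TVF = 143.2° ✓; |VF| = 23.60 ✓; ∠VFD = 73.20° ✓; |FD| = 23.00 ✗.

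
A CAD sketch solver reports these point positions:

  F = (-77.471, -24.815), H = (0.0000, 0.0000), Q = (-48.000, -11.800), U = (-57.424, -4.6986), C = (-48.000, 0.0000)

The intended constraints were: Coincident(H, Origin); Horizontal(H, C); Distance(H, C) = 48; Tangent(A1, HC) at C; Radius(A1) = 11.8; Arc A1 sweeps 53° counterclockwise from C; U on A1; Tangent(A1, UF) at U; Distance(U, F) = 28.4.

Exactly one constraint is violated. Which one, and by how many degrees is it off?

Tangent(A1, UF) at U — off by 7.90°.

H = (0.00, 0.00) ✓; H.y = 0.00, C.y = 0.00 ✓; |HC| = 48.00 ✓; ∠(QC, CH) = 90.00° ✓; |QC| = 11.80 ✓; bearing(Q→U) − bearing(Q→C) = 53.00° ✓; |QU| = 11.80 ✓; ∠(QU, UF) = 97.90° ✗; |UF| = 28.40 ✓.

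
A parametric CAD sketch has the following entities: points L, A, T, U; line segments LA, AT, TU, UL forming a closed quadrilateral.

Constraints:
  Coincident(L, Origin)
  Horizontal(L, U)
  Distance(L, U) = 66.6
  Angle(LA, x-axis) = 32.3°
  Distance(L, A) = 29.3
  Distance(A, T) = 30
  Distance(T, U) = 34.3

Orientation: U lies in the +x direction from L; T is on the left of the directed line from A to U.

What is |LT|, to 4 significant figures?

59.28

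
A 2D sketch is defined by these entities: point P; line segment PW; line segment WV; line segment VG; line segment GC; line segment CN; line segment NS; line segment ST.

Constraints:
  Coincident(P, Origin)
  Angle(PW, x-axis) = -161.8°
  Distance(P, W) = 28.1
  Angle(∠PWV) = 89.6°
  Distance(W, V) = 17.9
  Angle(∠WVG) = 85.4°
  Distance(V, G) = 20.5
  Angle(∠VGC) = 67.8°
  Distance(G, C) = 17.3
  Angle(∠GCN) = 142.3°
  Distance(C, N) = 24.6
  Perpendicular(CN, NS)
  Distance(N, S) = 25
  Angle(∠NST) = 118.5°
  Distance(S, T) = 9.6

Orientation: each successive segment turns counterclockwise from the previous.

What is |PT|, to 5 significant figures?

47.386

CN is perpendicular to NS, so NS runs at -96.900°; with |NS| = 25.0, S = (-41.886, -27.382). ∠NST = 118.5° gives ST at -35.400° from the x-axis; with |ST| = 9.6, T = (-34.061, -32.943). Then |PT| = |T − P| = 47.386.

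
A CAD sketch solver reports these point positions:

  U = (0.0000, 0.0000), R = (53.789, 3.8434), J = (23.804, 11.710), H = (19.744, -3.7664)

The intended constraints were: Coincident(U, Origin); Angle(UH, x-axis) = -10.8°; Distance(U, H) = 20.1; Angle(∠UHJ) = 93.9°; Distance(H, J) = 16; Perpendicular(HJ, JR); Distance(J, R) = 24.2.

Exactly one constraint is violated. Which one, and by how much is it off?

Distance(J, R) = 24.2 — off by 6.80.

U = (0.00, 0.00) ✓; UH at -10.80° ✓; |UH| = 20.10 ✓; ∠UHJ = 93.90° ✓; |HJ| = 16.00 ✓; ∠(HJ, JR) = 90.00° ✓; |JR| = 31.00 ✗.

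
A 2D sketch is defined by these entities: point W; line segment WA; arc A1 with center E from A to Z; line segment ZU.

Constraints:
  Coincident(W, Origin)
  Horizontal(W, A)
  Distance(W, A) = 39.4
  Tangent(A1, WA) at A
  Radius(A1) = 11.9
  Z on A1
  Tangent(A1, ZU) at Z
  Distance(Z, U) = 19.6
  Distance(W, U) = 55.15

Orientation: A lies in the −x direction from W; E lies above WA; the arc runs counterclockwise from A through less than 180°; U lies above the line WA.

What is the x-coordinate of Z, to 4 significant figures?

-30.32

W is at the origin; WA is horizontal with |WA| = 39.4 and A on the −x side, so A = (-39.40, 0.000). The tangent condition forces EA to be normal to WA, so E = A + (0, 11.9) = (-39.40, 11.90). Since EZ ⟂ ZU (tangency), |EU| = √(11.9² + 19.6²) = 22.93 regardless of where Z sits on A1. So U lies on both circle(W, 55.15) and circle(E, 22.93); the above-WA intersection is U = (-42.99, 34.55). Z is the foot of the tangent from U: Z = (-30.32, 19.59).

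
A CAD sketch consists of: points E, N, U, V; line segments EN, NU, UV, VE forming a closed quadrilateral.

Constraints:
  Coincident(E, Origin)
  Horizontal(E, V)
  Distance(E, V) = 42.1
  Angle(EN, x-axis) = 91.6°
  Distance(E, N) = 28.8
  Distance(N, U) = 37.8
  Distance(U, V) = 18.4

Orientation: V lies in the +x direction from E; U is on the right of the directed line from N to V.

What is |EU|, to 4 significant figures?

23.70

Checks: |NU| = 37.80 ✓; |UV| = 18.40 ✓.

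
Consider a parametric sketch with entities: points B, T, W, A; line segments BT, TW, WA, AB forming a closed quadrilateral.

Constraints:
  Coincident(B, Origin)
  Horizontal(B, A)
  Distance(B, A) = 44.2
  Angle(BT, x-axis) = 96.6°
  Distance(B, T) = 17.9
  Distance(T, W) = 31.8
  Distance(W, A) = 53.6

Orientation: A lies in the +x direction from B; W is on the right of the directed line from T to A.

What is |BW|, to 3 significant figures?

15.5

B is at the origin; B and A share the same y with |BA| = 44.2 and A in +x, so A = (44.2, 0). BT runs at 96.6° with |BT| = 17.9, so T = (-2.06, 17.8). W is determined by |TW| = 31.8 and |WA| = 53.6 together: it lies at the intersection of circle(T, 31.8) and circle(A, 53.6). With |TA| = 49.6, the foot of the radical line on TA is 6.00 from T and the perpendicular offset is √(31.8² − 6.00²) = 31.2. Taking the right-of-TA solution: W = (-7.67, -13.5).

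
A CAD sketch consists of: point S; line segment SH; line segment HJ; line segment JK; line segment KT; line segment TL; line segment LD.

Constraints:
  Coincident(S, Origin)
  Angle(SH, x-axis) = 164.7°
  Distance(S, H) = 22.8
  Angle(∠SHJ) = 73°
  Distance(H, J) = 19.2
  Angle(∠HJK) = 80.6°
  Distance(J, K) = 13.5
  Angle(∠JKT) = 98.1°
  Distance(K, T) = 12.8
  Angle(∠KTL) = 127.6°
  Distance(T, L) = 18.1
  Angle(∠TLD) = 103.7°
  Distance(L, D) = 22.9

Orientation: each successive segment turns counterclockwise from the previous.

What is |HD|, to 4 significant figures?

20.79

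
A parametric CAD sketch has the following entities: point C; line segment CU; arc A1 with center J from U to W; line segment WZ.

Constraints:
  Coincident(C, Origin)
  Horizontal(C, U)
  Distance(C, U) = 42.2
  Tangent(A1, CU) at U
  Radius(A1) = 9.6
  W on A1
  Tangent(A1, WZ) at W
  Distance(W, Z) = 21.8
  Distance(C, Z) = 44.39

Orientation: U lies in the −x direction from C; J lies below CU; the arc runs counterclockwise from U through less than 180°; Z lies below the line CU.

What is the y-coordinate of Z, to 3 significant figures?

-31.0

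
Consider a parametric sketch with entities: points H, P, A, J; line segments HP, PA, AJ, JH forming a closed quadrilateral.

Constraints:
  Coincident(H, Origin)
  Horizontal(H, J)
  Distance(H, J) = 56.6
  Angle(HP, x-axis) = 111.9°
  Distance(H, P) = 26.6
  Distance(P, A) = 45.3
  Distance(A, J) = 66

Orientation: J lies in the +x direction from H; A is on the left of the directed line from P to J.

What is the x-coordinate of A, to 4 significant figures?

22.38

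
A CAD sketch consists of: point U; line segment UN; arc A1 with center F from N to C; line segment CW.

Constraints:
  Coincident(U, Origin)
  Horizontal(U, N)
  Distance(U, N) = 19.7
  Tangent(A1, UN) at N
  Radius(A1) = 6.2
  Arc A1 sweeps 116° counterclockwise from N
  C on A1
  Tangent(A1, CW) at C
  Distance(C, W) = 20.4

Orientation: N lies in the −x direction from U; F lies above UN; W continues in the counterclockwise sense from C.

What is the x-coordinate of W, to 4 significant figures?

-23.07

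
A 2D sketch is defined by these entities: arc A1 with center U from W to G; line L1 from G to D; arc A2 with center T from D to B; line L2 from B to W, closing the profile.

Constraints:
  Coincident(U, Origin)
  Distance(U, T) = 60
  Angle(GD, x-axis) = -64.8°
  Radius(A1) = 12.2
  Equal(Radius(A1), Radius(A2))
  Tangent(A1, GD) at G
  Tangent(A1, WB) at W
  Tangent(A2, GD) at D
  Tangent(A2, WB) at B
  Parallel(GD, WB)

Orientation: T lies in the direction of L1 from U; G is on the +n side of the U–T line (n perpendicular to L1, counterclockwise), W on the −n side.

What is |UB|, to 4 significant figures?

61.23

Tangency of A1 to both parallel lines with radius 12.2 puts G and W at U ± 12.2·n: G = (11.04, 5.195), W = (-11.04, -5.195). Equal radii place D and B the same way about T: D = T + 12.2·n = (36.59, -49.10), B = T − 12.2·n = (14.51, -59.48). Then |UB| = |B − U| = 61.23.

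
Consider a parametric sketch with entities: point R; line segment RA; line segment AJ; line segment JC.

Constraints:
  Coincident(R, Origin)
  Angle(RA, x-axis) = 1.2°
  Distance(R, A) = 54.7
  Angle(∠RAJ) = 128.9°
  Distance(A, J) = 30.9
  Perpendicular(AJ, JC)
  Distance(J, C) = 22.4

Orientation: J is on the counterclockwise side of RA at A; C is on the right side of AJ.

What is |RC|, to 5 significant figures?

92.079

R is at the origin; RA runs at 1.2° with length 54.7, so A = 54.7·(cos 1.2°, sin 1.2°) = (54.688, 1.1456). ∠RAJ = 128.9°, so AJ runs at 1.2° + (180° − 128.9°) = 52.300° from the x-axis; with |AJ| = 30.9, J = A + 30.9·(cos 52.300°, sin 52.300°) = (73.584, 25.594). AJ is perpendicular to JC; with |JC| = 22.4 on the right of AJ, C = J + 22.4·(0.79122, -0.61153) = (91.308, 11.896). Then |RC| = |C − R| = 92.079.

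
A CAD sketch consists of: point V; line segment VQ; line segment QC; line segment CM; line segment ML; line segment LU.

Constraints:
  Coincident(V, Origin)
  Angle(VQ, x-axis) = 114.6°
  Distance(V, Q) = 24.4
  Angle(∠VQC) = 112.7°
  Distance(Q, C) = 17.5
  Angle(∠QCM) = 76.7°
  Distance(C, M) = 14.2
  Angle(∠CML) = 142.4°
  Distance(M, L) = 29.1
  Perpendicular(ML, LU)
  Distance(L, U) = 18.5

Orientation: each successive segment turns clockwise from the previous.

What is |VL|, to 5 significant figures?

9.7206

V is at the origin; VQ runs at 114.6° with length 24.4, so Q = (-10.157, 22.185). ∠VQC = 112.7° gives QC at 47.300° from the x-axis; with |QC| = 17.5, C = (1.7105, 35.046). ∠QCM = 76.7° gives CM at -56.000° from the x-axis; with |CM| = 14.2, M = (9.6511, 23.274). ∠CML = 142.4° gives ML at -93.600° from the x-axis; with |ML| = 29.1, L = (7.8239, -5.7685). Then |VL| = |L − V| = 9.7206.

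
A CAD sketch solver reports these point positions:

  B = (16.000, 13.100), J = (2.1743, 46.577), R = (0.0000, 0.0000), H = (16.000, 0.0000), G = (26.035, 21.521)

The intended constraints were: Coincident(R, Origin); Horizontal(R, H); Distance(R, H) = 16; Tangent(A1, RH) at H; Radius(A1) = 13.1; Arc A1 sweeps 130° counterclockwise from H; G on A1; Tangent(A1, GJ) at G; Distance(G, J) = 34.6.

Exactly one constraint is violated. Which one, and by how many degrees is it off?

Tangent(A1, GJ) at G — off by 3.60°.

R = (0.00, 0.00) ✓; R.y = 0.00, H.y = 0.00 ✓; |RH| = 16.00 ✓; ∠(BH, HR) = 90.00° ✓; |BH| = 13.10 ✓; bearing(B→G) − bearing(B→H) = 130.0° ✓; |BG| = 13.10 ✓; ∠(BG, GJ) = 86.40° ✗; |GJ| = 34.60 ✓.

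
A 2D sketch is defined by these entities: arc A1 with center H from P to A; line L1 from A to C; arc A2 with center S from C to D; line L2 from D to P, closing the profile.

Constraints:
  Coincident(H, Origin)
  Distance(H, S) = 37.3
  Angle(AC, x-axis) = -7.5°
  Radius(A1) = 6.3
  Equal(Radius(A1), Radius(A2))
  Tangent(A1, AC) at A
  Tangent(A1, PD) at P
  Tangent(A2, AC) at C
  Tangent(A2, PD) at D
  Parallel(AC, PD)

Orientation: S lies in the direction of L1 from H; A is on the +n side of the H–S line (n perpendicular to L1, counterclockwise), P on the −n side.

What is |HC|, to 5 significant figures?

37.828

The slot axis is L1's direction at -7.5°, so u = (cos -7.5°, sin -7.5°) = (0.99144, -0.13053) and n = (−sin -7.5°, cos -7.5°) = (0.13053, 0.99144). H is at the origin and S lies 37.3 along u from H, so S = 37.3·u = (36.981, -4.8686). Tangency of A1 to both parallel lines with radius 6.3 puts A and P at H ± 6.3·n: A = (0.82232, 6.2461), P = (-0.82232, -6.2461). Equal radii place C and D the same way about S: C = S + 6.3·n = (37.803, 1.3775), D = S − 6.3·n = (36.159, -11.115). Then |HC| = |C − H| = 37.828.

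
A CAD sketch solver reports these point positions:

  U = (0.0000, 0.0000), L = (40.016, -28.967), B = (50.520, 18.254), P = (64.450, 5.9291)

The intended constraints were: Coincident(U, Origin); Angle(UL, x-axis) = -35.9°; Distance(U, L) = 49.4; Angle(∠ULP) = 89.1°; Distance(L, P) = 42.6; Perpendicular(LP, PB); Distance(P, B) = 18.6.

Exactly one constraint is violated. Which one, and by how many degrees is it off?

Perpendicular(LP, PB) — off by 6.50°.

U = (0.00, 0.00) ✓; UL at -35.90° ✓; |UL| = 49.40 ✓; ∠ULP = 89.10° ✓; |LP| = 42.60 ✓; ∠(LP, PB) = 83.50° ✗; |PB| = 18.60 ✓.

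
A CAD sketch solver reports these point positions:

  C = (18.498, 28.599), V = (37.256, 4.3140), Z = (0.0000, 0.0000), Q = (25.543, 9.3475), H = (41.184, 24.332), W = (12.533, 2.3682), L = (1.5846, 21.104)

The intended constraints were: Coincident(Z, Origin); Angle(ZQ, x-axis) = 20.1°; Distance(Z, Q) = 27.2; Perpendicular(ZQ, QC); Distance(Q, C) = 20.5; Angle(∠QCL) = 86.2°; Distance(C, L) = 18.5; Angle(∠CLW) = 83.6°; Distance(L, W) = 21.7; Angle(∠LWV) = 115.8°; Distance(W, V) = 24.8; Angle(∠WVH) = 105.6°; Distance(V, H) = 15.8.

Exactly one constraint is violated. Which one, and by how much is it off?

Distance(V, H) = 15.8 — off by 4.60.

Z = (0.00, 0.00) ✓; ZQ at 20.10° ✓; |ZQ| = 27.20 ✓; ∠(ZQ, QC) = 90.00° ✓; |QC| = 20.50 ✓; ∠QCL = 86.20° ✓; |CL| = 18.50 ✓; ∠CLW = 83.60° ✓; |LW| = 21.70 ✓; ∠LWV = 115.8° ✓; |WV| = 24.80 ✓; ∠WVH = 105.6° ✓; |VH| = 20.40 ✗.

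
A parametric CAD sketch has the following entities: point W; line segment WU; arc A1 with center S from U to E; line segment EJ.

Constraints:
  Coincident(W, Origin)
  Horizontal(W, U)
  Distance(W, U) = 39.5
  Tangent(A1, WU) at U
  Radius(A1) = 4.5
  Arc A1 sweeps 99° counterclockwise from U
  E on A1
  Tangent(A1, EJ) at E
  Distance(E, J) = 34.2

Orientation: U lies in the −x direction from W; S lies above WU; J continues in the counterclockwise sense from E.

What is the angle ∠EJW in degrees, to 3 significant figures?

37.0°

On A1, U sits at bearing -90° from S; a 99° counterclockwise sweep puts E at bearing 9°, so E = S + 4.5·(cos 9°, sin 9°) = (-35.1, 5.20). Tangency of A1 to EJ means the radius SE is perpendicular to EJ, so EJ runs along (−sin 9°, cos 9°); with |EJ| = 34.2, J = (-40.4, 39.0). Then cos ∠EJW = JE·JW / (|JE||JW|), giving 37.0°.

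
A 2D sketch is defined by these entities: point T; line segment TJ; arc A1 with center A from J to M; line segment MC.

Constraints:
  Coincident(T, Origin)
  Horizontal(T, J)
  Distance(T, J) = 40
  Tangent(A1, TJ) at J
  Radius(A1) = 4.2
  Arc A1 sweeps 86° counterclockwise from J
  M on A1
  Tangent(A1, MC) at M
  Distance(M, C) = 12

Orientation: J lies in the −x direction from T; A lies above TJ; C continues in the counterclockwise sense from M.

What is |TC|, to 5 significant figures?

38.409

T is at the origin; TJ is horizontal with |TJ| = 40.0 and J on the −x side, so J = (-40.000, 0.0000). Tangency of A1 to TJ means the radius AJ is perpendicular to TJ, so A = J + (0, 4.2) = (-40.000, 4.2000). On A1, J sits at bearing -90° from A; an 86° counterclockwise sweep puts M at bearing -4°, so M = A + 4.2·(cos -4°, sin -4°) = (-35.810, 3.9070). Since A1 is tangent to MC there, AM ⟂ MC, so MC runs along (−sin -4°, cos -4°); with |MC| = 12.0, C = (-34.973, 15.878). Then |TC| = |C − T| = 38.409.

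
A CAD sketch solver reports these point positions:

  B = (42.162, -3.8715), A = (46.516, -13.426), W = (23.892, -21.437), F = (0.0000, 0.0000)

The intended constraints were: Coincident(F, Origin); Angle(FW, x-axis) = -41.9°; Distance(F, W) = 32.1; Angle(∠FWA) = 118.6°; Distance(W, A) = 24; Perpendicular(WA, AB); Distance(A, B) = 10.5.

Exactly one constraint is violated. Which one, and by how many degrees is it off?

Perpendicular(WA, AB) — off by 5.00°.

F = (0.00, 0.00) ✓; FW at -41.90° ✓; |FW| = 32.10 ✓; ∠FWA = 118.6° ✓; |WA| = 24.00 ✓; ∠(WA, AB) = 95.00° ✗; |AB| = 10.50 ✓.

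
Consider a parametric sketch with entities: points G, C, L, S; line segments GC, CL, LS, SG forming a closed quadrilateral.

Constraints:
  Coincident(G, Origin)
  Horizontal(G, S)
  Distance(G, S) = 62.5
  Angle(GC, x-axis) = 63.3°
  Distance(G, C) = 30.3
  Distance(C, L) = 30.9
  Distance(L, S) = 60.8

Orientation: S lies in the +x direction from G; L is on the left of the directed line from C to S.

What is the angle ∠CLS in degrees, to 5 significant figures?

65.990°

G is at the origin; G and S share the same y with |GS| = 62.5 and S in +x, so S = (62.5, 0). GC runs at 63.3° with |GC| = 30.3, so C = (13.614, 27.069). L is determined by |CL| = 30.9 and |LS| = 60.8 together: it lies at the intersection of circle(C, 30.9) and circle(S, 60.8). With |CS| = 55.880, the foot of the radical line on CS is 3.4066 from C and the perpendicular offset is √(30.9² − 3.4066²) = 30.712. Taking the left-of-CS solution: L = (31.472, 52.287).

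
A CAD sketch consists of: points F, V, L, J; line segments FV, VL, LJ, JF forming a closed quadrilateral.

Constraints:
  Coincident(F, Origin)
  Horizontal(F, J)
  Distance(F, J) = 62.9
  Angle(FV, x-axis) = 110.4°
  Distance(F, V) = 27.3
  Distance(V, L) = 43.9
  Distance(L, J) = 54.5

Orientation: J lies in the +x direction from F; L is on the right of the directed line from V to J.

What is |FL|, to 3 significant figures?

17.0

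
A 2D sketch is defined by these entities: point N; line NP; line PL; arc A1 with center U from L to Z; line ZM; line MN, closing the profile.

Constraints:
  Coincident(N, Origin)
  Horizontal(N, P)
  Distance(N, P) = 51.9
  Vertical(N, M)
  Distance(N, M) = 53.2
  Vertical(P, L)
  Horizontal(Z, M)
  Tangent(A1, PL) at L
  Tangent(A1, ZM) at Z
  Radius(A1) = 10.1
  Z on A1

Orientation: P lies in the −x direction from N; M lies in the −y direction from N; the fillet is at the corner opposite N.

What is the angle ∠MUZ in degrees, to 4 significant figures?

76.42°

N is at the origin; N and P share the same y with |NP| = 51.9 and P on the −x side, so P = (-51.90, 0.000). N and M share the same x with |NM| = 53.2 and M on the −y side, so M = (0.000, -53.20). The virtual corner opposite N is at (-51.90, -53.20). A1 meets PL tangentially, so UL is at right angles to PL and A1 meets ZM tangentially, so UZ is at right angles to ZM, with radius 10.1, so the center U sits 10.1 in from both sides at U = (-41.80, -43.10). That places the tangent points at L = (-51.90, -43.10) on PL and Z = (-41.80, -53.20) on ZM. Then cos ∠MUZ = UM·UZ / (|UM||UZ|), giving 76.42°.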